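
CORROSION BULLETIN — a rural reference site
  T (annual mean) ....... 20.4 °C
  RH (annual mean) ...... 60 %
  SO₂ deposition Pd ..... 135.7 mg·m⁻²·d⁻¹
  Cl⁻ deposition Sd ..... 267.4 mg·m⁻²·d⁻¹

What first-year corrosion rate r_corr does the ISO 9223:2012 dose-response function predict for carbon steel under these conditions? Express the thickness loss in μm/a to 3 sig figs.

carbon steel: T>10 °C ⇒ hinge -0.054·(20.4−10) = -0.5616
  SO₂ term: 1.77·135.7^0.52·exp(0.02·60-0.5616) = 43.07
  Cl⁻ term: 0.102·267.4^0.62·exp(0.033·60+0.04·20.4) = 53.42
  r_corr = 43.07 + 53.42 = 96.49 μm/a

r_corr = 96.5 μm/a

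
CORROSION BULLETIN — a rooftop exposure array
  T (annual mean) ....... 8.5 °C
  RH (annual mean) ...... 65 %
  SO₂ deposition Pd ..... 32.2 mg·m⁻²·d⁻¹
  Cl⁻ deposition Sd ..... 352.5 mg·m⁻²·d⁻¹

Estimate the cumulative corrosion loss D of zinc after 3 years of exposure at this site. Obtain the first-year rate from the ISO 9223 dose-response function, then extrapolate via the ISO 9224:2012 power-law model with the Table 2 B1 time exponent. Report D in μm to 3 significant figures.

D(3) = 6.92 μm

zinc: T≤10 °C ⇒ hinge +0.038·(8.5−10) = -0.0570
  Pd branch = 0.0129·Pd^0.44·e^(0.046·RH+f) = 1.116 μm/a
  Cl⁻ term: 0.0175·352.5^0.57·exp(0.008·65+0.085·8.5) = 1.716
  r_corr = 1.116 + 1.716 = 2.832 μm/a
Long-term exponent b (ISO 9224 Table 2, B1) = 0.813
  D(3) = 2.832 × 3^0.813 = 2.832 × 2.443 = 6.919 μm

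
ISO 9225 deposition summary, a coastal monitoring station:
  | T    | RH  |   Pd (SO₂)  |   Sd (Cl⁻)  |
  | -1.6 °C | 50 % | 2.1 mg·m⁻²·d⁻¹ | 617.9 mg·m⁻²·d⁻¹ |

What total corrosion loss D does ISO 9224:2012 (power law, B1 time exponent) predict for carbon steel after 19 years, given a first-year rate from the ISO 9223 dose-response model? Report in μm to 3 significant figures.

D(19) = 131 μm

carbon steel: f(T) = +0.150·(T−10) [T≤10 °C] = -1.7400
  SO₂ term: 1.77·2.1^0.52·exp(0.02·50-1.7400) = 1.242
  Cl⁻ term: 0.102·617.9^0.62·exp(0.033·50+0.04·-1.6) = 26.78
  sum: 1.242 + 26.78 → r_corr = 28.02 μm/a
Power-law: D(19) = r_corr · 19^0.523
  D(19) = 28.02 × 19^0.523 = 28.02 × 4.664 = 130.7 μm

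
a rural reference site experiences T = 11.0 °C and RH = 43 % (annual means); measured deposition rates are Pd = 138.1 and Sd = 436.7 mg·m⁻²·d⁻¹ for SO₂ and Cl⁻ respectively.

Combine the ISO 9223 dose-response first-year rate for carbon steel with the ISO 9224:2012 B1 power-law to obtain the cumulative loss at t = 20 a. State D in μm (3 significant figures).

D(20) = 382 μm

carbon steel: temperature factor f = -0.054·(1.0) = -0.0540
  sulphur-dioxide contribution → 51.39 μm/a
  chloride contribution → 28.37 μm/a
  ⇒ r_corr(carbon steel) = 79.76 μm/a
Long-term exponent b (ISO 9224 Table 2, B1) = 0.523
  D(20) = 79.76 × 20^0.523 = 79.76 × 4.791 = 382.2 μm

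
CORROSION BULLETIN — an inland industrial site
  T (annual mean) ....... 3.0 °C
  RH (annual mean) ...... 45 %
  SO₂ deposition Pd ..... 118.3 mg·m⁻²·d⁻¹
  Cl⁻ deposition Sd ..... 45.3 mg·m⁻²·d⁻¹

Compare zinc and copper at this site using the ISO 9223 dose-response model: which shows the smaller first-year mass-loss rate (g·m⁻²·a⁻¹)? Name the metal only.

copper

zinc: temperature factor f = +0.038·(-7.0) = -0.2660
  Pd branch = 0.0129·Pd^0.44·e^(0.046·RH+f) = 0.64 μm/a
  Sd branch = 0.0175·Sd^0.57·e^(0.008·RH+0.085·T) = 0.2845 μm/a
  sum: 0.64 + 0.2845 → r_corr = 0.9245 μm/a
  mass loss = 0.9245 μm/a × 7.14 g/cm³ = 6.601 g·m⁻²·a⁻¹
copper: T≤10 °C ⇒ hinge +0.126·(3.0−10) = -0.8820
  SO₂ term: 0.0053·118.3^0.26·exp(0.059·45-0.8820) = 0.108
  Sd branch = 0.01025·Sd^0.27·e^(0.036·RH+0.049·T) = 0.168 μm/a
  sum: 0.108 + 0.168 → r_corr = 0.2759 μm/a
  mass loss = 0.2759 μm/a × 8.96 g/cm³ = 2.472 g·m⁻²·a⁻¹
Ordering by g·m⁻²·a⁻¹: zinc (6.6) > copper (2.47)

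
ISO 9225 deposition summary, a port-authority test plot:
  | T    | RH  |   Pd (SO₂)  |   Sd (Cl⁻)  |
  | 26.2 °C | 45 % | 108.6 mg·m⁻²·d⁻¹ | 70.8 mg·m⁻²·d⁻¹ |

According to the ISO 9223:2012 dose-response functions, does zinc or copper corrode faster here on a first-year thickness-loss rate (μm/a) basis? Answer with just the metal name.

zinc: temperature factor f = -0.071·(16.2) = -1.1502
  SO₂ term: 0.0129·108.6^0.44·exp(0.046·45-1.1502) = 0.2546
  Cl⁻ term: 0.0175·70.8^0.57·exp(0.008·45+0.085·26.2) = 2.637
  r_corr = 0.2546 + 2.637 = 2.891 μm/a
copper: f(T) = -0.080·(T−10) [T>10 °C] = -1.2960
  SO₂ term: 0.0053·108.6^0.26·exp(0.059·45-1.2960) = 0.06979
  Cl⁻ term: 0.01025·70.8^0.27·exp(0.036·45+0.049·26.2) = 0.5907
  r_corr = 0.06979 + 0.5907 = 0.6605 μm/a
Ordering by μm/a: zinc (2.89) > copper (0.66)

zinc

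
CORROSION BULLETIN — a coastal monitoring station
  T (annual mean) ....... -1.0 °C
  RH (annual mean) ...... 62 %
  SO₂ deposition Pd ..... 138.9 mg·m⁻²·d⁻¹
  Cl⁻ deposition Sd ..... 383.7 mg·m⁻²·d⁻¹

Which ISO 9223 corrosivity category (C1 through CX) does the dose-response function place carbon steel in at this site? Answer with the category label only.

C3

carbon steel: f(T) = +0.150·(T−10) [T≤10 °C] = -1.6500
  sulphur-dioxide contribution → 15.28 μm/a
  chloride contribution → 30.33 μm/a
  ⇒ r_corr(carbon steel) = 45.61 μm/a
45.6 μm/a falls in (25, 50] for carbon steel → category C3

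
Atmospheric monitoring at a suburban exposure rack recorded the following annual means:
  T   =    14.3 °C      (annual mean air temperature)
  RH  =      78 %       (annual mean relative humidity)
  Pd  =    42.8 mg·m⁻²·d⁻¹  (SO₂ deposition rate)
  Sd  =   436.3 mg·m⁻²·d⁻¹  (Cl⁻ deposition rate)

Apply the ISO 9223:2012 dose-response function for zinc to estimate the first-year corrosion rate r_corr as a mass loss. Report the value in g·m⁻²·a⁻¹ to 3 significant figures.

zinc: T>10 °C ⇒ hinge -0.071·(14.3−10) = -0.3053
  SO₂ term: 0.0129·42.8^0.44·exp(0.046·78-0.3053) = 1.795
  Cl⁻ term: 0.0175·436.3^0.57·exp(0.008·78+0.085·14.3) = 3.52
  r_corr = 1.795 + 3.52 = 5.316 μm/a
Convert to mass loss: 5.316 μm/a × 7.14 g/cm³ = 37.95 g·m⁻²·a⁻¹

r_corr = 38.0 g·m⁻²·a⁻¹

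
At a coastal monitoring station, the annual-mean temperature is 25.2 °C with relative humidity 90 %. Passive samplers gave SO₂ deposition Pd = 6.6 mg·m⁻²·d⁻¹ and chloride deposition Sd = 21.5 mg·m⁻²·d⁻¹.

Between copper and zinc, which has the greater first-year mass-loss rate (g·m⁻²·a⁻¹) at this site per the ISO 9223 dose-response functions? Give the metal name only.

copper: T>10 °C ⇒ hinge -0.080·(25.2−10) = -1.2160
  sulphur-dioxide contribution → 0.5192 μm/a
  chloride contribution → 2.06 μm/a
  total first-year rate 2.579 μm/a
  mass loss = 2.579 μm/a × 8.96 g/cm³ = 23.11 g·m⁻²·a⁻¹
zinc: T>10 °C ⇒ hinge -0.071·(25.2−10) = -1.0792
  sulphur-dioxide contribution → 0.6317 μm/a
  chloride contribution → 1.76 μm/a
  ⇒ r_corr(zinc) = 2.392 μm/a
  mass loss = 2.392 μm/a × 7.14 g/cm³ = 17.08 g·m⁻²·a⁻¹
Ordering by g·m⁻²·a⁻¹: copper (23.1) > zinc (17.1)

copper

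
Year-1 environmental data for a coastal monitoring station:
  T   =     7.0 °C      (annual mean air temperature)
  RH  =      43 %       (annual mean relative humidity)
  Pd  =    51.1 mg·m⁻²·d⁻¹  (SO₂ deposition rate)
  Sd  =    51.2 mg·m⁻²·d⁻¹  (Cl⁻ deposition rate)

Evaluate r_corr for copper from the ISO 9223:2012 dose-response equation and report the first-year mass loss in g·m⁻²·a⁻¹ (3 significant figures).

r_corr = 2.91 g·m⁻²·a⁻¹

copper: temperature factor f = +0.126·(-3.0) = -0.3780
  sulphur-dioxide contribution → 0.1277 μm/a
  chloride contribution → 0.1966 μm/a
  total first-year rate 0.3242 μm/a
Convert to mass loss: 0.3242 μm/a × 8.96 g/cm³ = 2.905 g·m⁻²·a⁻¹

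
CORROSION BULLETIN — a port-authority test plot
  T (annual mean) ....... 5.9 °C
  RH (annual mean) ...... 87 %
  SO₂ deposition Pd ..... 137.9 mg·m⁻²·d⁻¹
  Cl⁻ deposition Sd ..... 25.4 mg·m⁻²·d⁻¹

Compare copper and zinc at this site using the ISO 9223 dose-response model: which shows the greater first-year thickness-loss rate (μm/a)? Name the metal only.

copper: T≤10 °C ⇒ hinge +0.126·(5.9−10) = -0.5166
  SO₂ term: 0.0053·137.9^0.26·exp(0.059·87-0.5166) = 1.929
  Cl⁻ term: 0.01025·25.4^0.27·exp(0.036·87+0.049·5.9) = 0.7513
  r_corr = 1.929 + 0.7513 = 2.681 μm/a
zinc: temperature factor f = +0.038·(-4.1) = -0.1558
  Pd branch = 0.0129·Pd^0.44·e^(0.046·RH+f) = 5.277 μm/a
  Cl⁻ term: 0.0175·25.4^0.57·exp(0.008·87+0.085·5.9) = 0.3663
  r_corr = 5.277 + 0.3663 = 5.643 μm/a
Ordering by μm/a: zinc (5.64) > copper (2.68)

zinc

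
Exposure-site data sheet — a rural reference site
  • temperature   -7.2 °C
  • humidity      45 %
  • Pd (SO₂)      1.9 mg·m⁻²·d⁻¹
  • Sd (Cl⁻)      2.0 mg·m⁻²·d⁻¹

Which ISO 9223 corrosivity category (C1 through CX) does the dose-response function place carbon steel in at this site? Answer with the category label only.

C1

carbon steel: temperature factor f = +0.150·(-17.2) = -2.5800
  SO₂ term: 1.77·1.9^0.52·exp(0.02·45-2.5800) = 0.4606
  Sd branch = 0.102·Sd^0.62·e^(0.033·RH+0.04·T) = 0.5189 μm/a
  sum: 0.4606 + 0.5189 → r_corr = 0.9795 μm/a
0.979 μm/a falls in (0, 1.3] for carbon steel → category C1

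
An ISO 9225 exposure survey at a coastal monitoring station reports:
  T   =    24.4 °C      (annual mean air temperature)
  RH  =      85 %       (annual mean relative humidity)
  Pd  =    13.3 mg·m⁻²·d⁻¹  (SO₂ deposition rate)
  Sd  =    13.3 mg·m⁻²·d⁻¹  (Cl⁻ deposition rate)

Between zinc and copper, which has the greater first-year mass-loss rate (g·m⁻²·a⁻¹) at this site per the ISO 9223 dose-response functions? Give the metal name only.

zinc: T>10 °C ⇒ hinge -0.071·(24.4−10) = -1.0224
  Pd branch = 0.0129·Pd^0.44·e^(0.046·RH+f) = 0.723 μm/a
  Sd branch = 0.0175·Sd^0.57·e^(0.008·RH+0.085·T) = 1.201 μm/a
  sum: 0.723 + 1.201 → r_corr = 1.924 μm/a
  mass loss = 1.924 μm/a × 7.14 g/cm³ = 13.74 g·m⁻²·a⁻¹
copper: temperature factor f = -0.080·(14.4) = -1.1520
  Pd branch = 0.0053·Pd^0.26·e^(0.059·RH+f) = 0.4945 μm/a
  Cl⁻ term: 0.01025·13.3^0.27·exp(0.036·85+0.049·24.4) = 1.453
  r_corr = 0.4945 + 1.453 = 1.948 μm/a
  mass loss = 1.948 μm/a × 8.96 g/cm³ = 17.45 g·m⁻²·a⁻¹
Ordering by g·m⁻²·a⁻¹: copper (17.5) > zinc (13.7)

copper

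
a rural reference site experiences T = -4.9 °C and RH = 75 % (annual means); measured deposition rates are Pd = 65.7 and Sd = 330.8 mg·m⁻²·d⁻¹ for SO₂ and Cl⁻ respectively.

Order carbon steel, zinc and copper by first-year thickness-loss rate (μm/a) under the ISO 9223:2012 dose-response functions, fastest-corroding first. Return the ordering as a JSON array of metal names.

["carbon steel", "zinc", "copper"]

carbon steel: T≤10 °C ⇒ hinge +0.150·(-4.9−10) = -2.2350
  sulphur-dioxide contribution → 7.48 μm/a
  chloride contribution → 36.35 μm/a
  ⇒ r_corr(carbon steel) = 43.83 μm/a
zinc: T≤10 °C ⇒ hinge +0.038·(-4.9−10) = -0.5662
  sulphur-dioxide contribution → 1.455 μm/a
  chloride contribution → 0.574 μm/a
  ⇒ r_corr(zinc) = 2.029 μm/a
copper: f(T) = +0.126·(T−10) [T≤10 °C] = -1.8774
  sulphur-dioxide contribution → 0.201 μm/a
  chloride contribution → 0.5745 μm/a
  total first-year rate 0.7756 μm/a
Ordering by μm/a: carbon steel (43.8) > zinc (2.03) > copper (0.776)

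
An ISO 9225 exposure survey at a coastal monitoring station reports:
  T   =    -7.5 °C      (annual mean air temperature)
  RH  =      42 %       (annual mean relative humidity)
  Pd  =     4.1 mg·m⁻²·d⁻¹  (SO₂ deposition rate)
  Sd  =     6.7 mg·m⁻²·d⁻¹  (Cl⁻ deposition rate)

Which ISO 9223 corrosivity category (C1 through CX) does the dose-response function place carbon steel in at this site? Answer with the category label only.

carbon steel: f(T) = +0.150·(T−10) [T≤10 °C] = -2.6250
  sulphur-dioxide contribution → 0.6186 μm/a
  chloride contribution → 0.9827 μm/a
  ⇒ r_corr(carbon steel) = 1.601 μm/a
Category bounds: 1.3…25 μm/a bracket r_corr ⇒ C2

C2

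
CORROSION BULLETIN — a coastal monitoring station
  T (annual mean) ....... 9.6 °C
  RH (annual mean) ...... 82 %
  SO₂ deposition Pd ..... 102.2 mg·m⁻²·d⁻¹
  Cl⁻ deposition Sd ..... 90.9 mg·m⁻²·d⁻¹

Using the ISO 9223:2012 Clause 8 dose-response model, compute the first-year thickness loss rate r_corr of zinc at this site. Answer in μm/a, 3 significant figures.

r_corr = 5.23 μm/a

zinc: temperature factor f = +0.038·(-0.4) = -0.0152
  SO₂ term: 0.0129·102.2^0.44·exp(0.046·82-0.0152) = 4.23
  Sd branch = 0.0175·Sd^0.57·e^(0.008·RH+0.085·T) = 0.997 μm/a
  sum: 4.23 + 0.997 → r_corr = 5.227 μm/a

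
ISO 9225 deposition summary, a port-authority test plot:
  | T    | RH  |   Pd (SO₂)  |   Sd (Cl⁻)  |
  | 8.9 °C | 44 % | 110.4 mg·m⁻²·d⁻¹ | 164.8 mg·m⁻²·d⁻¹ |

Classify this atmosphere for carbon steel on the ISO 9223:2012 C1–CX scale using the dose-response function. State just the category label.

C4

carbon steel: T≤10 °C ⇒ hinge +0.150·(8.9−10) = -0.1650
  sulphur-dioxide contribution → 41.77 μm/a
  chloride contribution → 14.73 μm/a
  total first-year rate 56.5 μm/a
Category bounds: 50…80 μm/a bracket r_corr ⇒ C4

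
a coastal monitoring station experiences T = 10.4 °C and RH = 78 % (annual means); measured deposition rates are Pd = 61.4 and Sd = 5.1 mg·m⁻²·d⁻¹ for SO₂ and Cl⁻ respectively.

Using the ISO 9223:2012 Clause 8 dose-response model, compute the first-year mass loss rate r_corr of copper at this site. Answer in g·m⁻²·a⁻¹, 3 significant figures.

r_corr = 17.3 g·m⁻²·a⁻¹

copper: temperature factor f = -0.080·(0.4) = -0.0320
  sulphur-dioxide contribution → 1.493 μm/a
  chloride contribution → 0.4391 μm/a
  ⇒ r_corr(copper) = 1.932 μm/a
Convert to mass loss: 1.932 μm/a × 8.96 g/cm³ = 17.31 g·m⁻²·a⁻¹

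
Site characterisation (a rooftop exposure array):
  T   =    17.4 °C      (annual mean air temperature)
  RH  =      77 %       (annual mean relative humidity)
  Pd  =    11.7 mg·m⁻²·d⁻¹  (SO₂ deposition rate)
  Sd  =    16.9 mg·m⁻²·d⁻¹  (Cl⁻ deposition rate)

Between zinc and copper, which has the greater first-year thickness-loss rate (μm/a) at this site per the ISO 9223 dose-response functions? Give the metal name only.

zinc: T>10 °C ⇒ hinge -0.071·(17.4−10) = -0.5254
  SO₂ term: 0.0129·11.7^0.44·exp(0.046·77-0.5254) = 0.7775
  Sd branch = 0.0175·Sd^0.57·e^(0.008·RH+0.085·T) = 0.7125 μm/a
  sum: 0.7775 + 0.7125 → r_corr = 1.49 μm/a
copper: temperature factor f = -0.080·(7.4) = -0.5920
  SO₂ term: 0.0053·11.7^0.26·exp(0.059·77-0.5920) = 0.5223
  Sd branch = 0.01025·Sd^0.27·e^(0.036·RH+0.049·T) = 0.8249 μm/a
  r_corr = 0.5223 + 0.8249 = 1.347 μm/a
Ordering by μm/a: zinc (1.49) > copper (1.35)

zinc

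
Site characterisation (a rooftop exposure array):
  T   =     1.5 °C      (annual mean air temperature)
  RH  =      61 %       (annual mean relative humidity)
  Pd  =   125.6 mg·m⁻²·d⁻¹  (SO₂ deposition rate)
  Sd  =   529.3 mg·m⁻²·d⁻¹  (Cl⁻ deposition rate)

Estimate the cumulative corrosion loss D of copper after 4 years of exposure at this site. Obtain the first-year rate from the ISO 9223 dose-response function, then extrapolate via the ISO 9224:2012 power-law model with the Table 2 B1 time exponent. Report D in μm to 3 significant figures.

copper: f(T) = +0.126·(T−10) [T≤10 °C] = -1.0710
  sulphur-dioxide contribution → 0.2333 μm/a
  chloride contribution → 0.5392 μm/a
  ⇒ r_corr(copper) = 0.7725 μm/a
Long-term exponent b (ISO 9224 Table 2, B1) = 0.667
  D(4) = 0.7725 × 4^0.667 = 0.7725 × 2.521 = 1.947 μm

D(4) = 1.95 μm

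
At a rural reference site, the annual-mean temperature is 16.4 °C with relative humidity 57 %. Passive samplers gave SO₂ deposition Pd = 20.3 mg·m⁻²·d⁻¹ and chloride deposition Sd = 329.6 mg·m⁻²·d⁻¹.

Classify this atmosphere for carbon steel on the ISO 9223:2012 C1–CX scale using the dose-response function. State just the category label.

C4

carbon steel: temperature factor f = -0.054·(6.4) = -0.3456
  SO₂ term: 1.77·20.3^0.52·exp(0.02·57-0.3456) = 18.74
  Sd branch = 0.102·Sd^0.62·e^(0.033·RH+0.04·T) = 46.94 μm/a
  r_corr = 18.74 + 46.94 = 65.69 μm/a
65.7 μm/a falls in (50, 80] for carbon steel → category C4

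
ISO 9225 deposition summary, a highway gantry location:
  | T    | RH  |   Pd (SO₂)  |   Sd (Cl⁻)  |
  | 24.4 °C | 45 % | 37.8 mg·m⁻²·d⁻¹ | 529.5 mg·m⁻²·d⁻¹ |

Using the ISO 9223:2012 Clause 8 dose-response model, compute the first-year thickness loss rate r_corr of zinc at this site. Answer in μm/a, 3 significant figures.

zinc: T>10 °C ⇒ hinge -0.071·(24.4−10) = -1.0224
  SO₂ term: 0.0129·37.8^0.44·exp(0.046·45-1.0224) = 0.1818
  Sd branch = 0.0175·Sd^0.57·e^(0.008·RH+0.085·T) = 7.124 μm/a
  sum: 0.1818 + 7.124 → r_corr = 7.306 μm/a

r_corr = 7.31 μm/a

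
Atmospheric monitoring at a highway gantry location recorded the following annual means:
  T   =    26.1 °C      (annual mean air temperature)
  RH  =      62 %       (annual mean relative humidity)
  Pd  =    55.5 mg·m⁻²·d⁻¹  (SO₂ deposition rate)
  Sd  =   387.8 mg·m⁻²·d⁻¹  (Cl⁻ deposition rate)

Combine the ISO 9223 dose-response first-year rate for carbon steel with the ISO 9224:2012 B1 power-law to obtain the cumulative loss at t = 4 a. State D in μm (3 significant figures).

carbon steel: temperature factor f = -0.054·(16.1) = -0.8694
  SO₂ term: 1.77·55.5^0.52·exp(0.02·62-0.8694) = 20.7
  Cl⁻ term: 0.102·387.8^0.62·exp(0.033·62+0.04·26.1) = 90.26
  sum: 20.7 + 90.26 → r_corr = 111 μm/a
Power-law: D(4) = r_corr · 4^0.523
  D(4) = 111 × 4^0.523 = 111 × 2.065 = 229.1 μm

D(4) = 229 μm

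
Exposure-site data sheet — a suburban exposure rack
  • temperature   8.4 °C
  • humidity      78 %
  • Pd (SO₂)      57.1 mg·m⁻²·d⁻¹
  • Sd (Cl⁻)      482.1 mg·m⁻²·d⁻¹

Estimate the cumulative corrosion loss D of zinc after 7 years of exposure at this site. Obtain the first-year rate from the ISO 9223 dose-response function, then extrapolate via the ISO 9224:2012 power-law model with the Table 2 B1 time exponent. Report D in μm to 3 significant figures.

zinc: temperature factor f = +0.038·(-1.6) = -0.0608
  SO₂ term: 0.0129·57.1^0.44·exp(0.046·78-0.0608) = 2.602
  Sd branch = 0.0175·Sd^0.57·e^(0.008·RH+0.085·T) = 2.257 μm/a
  r_corr = 2.602 + 2.257 = 4.859 μm/a
Long-term exponent b (ISO 9224 Table 2, B1) = 0.813
  D(7) = 4.859 × 7^0.813 = 4.859 × 4.865 = 23.64 μm

D(7) = 23.6 μm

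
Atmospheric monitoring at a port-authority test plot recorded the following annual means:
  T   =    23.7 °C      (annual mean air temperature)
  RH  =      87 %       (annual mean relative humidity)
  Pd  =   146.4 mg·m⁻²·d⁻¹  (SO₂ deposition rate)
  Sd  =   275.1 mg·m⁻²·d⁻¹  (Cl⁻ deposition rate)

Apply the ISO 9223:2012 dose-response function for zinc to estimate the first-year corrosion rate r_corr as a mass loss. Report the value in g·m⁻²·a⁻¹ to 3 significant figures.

zinc: temperature factor f = -0.071·(13.7) = -0.9727
  sulphur-dioxide contribution → 2.394 μm/a
  chloride contribution → 6.467 μm/a
  ⇒ r_corr(zinc) = 8.861 μm/a
Convert to mass loss: 8.861 μm/a × 7.14 g/cm³ = 63.26 g·m⁻²·a⁻¹

r_corr = 63.3 g·m⁻²·a⁻¹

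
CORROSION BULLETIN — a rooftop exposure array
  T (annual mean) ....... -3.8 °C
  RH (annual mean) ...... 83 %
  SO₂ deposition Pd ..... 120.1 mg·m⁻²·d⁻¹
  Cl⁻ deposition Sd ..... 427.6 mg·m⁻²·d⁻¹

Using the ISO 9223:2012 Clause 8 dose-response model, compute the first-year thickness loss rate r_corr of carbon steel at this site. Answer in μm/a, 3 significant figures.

carbon steel: f(T) = +0.150·(T−10) [T≤10 °C] = -2.0700
  sulphur-dioxide contribution → 14.17 μm/a
  chloride contribution → 57.99 μm/a
  ⇒ r_corr(carbon steel) = 72.16 μm/a

r_corr = 72.2 μm/a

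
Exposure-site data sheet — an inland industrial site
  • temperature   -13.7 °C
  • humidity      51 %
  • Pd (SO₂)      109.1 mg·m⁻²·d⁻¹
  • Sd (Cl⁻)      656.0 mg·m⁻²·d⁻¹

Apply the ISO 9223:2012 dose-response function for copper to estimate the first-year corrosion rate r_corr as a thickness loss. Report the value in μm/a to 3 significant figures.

copper: f(T) = +0.126·(T−10) [T≤10 °C] = -2.9862
  SO₂ term: 0.0053·109.1^0.26·exp(0.059·51-2.9862) = 0.01837
  Sd branch = 0.01025·Sd^0.27·e^(0.036·RH+0.049·T) = 0.1893 μm/a
  sum: 0.01837 + 0.1893 → r_corr = 0.2076 μm/a

r_corr = 0.208 μm/a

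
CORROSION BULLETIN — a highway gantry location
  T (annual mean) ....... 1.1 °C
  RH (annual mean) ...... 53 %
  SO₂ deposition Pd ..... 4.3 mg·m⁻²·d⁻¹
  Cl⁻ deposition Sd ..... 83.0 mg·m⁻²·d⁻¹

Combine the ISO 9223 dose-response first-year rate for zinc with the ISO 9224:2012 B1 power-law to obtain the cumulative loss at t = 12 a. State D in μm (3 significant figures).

zinc: T≤10 °C ⇒ hinge +0.038·(1.1−10) = -0.3382
  Pd branch = 0.0129·Pd^0.44·e^(0.046·RH+f) = 0.2001 μm/a
  Sd branch = 0.0175·Sd^0.57·e^(0.008·RH+0.085·T) = 0.3645 μm/a
  sum: 0.2001 + 0.3645 → r_corr = 0.5646 μm/a
ISO 9224: D(t) = r_corr · t^b with b = 0.813 (zinc, B1)
  D(12) = 0.5646 × 12^0.813 = 0.5646 × 7.54 = 4.257 μm

D(12) = 4.26 μm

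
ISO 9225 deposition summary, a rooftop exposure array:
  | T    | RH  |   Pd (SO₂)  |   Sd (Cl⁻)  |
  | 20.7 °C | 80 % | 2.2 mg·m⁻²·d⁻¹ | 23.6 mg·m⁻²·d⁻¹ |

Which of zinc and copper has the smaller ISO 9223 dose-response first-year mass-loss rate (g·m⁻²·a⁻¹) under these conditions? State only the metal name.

zinc: T>10 °C ⇒ hinge -0.071·(20.7−10) = -0.7597
  Pd branch = 0.0129·Pd^0.44·e^(0.046·RH+f) = 0.3385 μm/a
  Cl⁻ term: 0.0175·23.6^0.57·exp(0.008·80+0.085·20.7) = 1.169
  r_corr = 0.3385 + 1.169 = 1.507 μm/a
  mass loss = 1.507 μm/a × 7.14 g/cm³ = 10.76 g·m⁻²·a⁻¹
copper: temperature factor f = -0.080·(10.7) = -0.8560
  SO₂ term: 0.0053·2.2^0.26·exp(0.059·80-0.8560) = 0.31
  Cl⁻ term: 0.01025·23.6^0.27·exp(0.036·80+0.049·20.7) = 1.182
  r_corr = 0.31 + 1.182 = 1.492 μm/a
  mass loss = 1.492 μm/a × 8.96 g/cm³ = 13.37 g·m⁻²·a⁻¹
Ordering by g·m⁻²·a⁻¹: copper (13.4) > zinc (10.8)

zinc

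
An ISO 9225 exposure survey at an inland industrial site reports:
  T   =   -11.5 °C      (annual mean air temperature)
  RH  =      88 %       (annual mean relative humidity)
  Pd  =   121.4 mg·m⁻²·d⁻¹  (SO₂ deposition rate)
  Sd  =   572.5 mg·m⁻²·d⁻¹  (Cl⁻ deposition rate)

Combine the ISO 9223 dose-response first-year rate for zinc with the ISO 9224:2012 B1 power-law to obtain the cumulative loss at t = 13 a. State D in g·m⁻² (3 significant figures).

zinc: T≤10 °C ⇒ hinge +0.038·(-11.5−10) = -0.8170
  SO₂ term: 0.0129·121.4^0.44·exp(0.046·88-0.8170) = 2.697
  Sd branch = 0.0175·Sd^0.57·e^(0.008·RH+0.085·T) = 0.4968 μm/a
  r_corr = 2.697 + 0.4968 = 3.194 μm/a
ISO 9224: D(t) = r_corr · t^b with b = 0.813 (zinc, B1)
  D(13) = 3.194 × 13^0.813 = 3.194 × 8.047 = 25.7 μm
  Mass loss = 25.7 μm × 7.14 g/cm³ = 183.5 g·m⁻²

D(13) = 183 g·m⁻²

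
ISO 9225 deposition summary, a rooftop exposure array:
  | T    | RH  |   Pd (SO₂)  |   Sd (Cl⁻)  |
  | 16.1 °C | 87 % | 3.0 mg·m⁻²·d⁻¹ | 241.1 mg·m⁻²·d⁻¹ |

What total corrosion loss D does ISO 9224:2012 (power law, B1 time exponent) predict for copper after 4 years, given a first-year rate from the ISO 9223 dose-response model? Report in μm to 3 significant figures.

copper: f(T) = -0.080·(T−10) [T>10 °C] = -0.4880
  SO₂ term: 0.0053·3.0^0.26·exp(0.059·87-0.4880) = 0.7339
  Cl⁻ term: 0.01025·241.1^0.27·exp(0.036·87+0.049·16.1) = 2.274
  r_corr = 0.7339 + 2.274 = 3.008 μm/a
Long-term exponent b (ISO 9224 Table 2, B1) = 0.667
  D(4) = 3.008 × 4^0.667 = 3.008 × 2.521 = 7.582 μm

D(4) = 7.58 μm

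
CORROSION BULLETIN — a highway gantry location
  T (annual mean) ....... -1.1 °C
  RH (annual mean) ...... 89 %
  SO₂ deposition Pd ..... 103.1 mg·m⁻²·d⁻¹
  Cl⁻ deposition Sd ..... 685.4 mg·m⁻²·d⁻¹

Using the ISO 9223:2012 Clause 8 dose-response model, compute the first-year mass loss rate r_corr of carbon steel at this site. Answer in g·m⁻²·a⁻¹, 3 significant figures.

r_corr = 1.00e+03 g·m⁻²·a⁻¹

carbon steel: f(T) = +0.150·(T−10) [T≤10 °C] = -1.6650
  sulphur-dioxide contribution → 22.12 μm/a
  chloride contribution → 105.5 μm/a
  total first-year rate 127.6 μm/a
Convert to mass loss: 127.6 μm/a × 7.85 g/cm³ = 1002 g·m⁻²·a⁻¹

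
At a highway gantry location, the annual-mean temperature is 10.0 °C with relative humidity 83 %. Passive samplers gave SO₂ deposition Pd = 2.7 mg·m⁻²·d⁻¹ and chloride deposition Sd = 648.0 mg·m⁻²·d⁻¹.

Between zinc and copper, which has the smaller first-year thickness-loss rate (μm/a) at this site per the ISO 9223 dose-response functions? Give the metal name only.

zinc: T≤10 °C ⇒ hinge +0.038·(10.0−10) = +0.0000
  sulphur-dioxide contribution → 0.9089 μm/a
  chloride contribution → 3.185 μm/a
  total first-year rate 4.094 μm/a
copper: f(T) = +0.126·(T−10) [T≤10 °C] = +0.0000
  sulphur-dioxide contribution → 0.9187 μm/a
  chloride contribution → 1.907 μm/a
  ⇒ r_corr(copper) = 2.826 μm/a
Ordering by μm/a: zinc (4.09) > copper (2.83)

copper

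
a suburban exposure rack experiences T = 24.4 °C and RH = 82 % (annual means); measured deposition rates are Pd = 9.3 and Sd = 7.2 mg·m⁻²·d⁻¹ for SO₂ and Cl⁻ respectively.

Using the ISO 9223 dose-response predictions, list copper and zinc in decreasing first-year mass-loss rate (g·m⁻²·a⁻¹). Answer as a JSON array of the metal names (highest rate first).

copper: T>10 °C ⇒ hinge -0.080·(24.4−10) = -1.1520
  SO₂ term: 0.0053·9.3^0.26·exp(0.059·82-1.1520) = 0.3775
  Sd branch = 0.01025·Sd^0.27·e^(0.036·RH+0.049·T) = 1.105 μm/a
  sum: 0.3775 + 1.105 → r_corr = 1.483 μm/a
  mass loss = 1.483 μm/a × 8.96 g/cm³ = 13.29 g·m⁻²·a⁻¹
zinc: temperature factor f = -0.071·(14.4) = -1.0224
  SO₂ term: 0.0129·9.3^0.44·exp(0.046·82-1.0224) = 0.5381
  Cl⁻ term: 0.0175·7.2^0.57·exp(0.008·82+0.085·24.4) = 0.8267
  r_corr = 0.5381 + 0.8267 = 1.365 μm/a
  mass loss = 1.365 μm/a × 7.14 g/cm³ = 9.745 g·m⁻²·a⁻¹
Ordering by g·m⁻²·a⁻¹: copper (13.3) > zinc (9.74)

["copper", "zinc"]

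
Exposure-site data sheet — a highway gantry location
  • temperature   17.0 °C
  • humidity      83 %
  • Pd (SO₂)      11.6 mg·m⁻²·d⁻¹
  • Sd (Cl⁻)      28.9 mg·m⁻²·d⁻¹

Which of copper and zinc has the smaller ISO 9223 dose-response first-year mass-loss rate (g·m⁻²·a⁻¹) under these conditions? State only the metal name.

copper: temperature factor f = -0.080·(7.0) = -0.5600
  sulphur-dioxide contribution → 0.7666 μm/a
  chloride contribution → 1.16 μm/a
  total first-year rate 1.927 μm/a
  mass loss = 1.927 μm/a × 8.96 g/cm³ = 17.27 g·m⁻²·a⁻¹
zinc: T>10 °C ⇒ hinge -0.071·(17.0−10) = -0.4970
  sulphur-dioxide contribution → 1.05 μm/a
  chloride contribution → 0.981 μm/a
  total first-year rate 2.031 μm/a
  mass loss = 2.031 μm/a × 7.14 g/cm³ = 14.5 g·m⁻²·a⁻¹
Ordering by g·m⁻²·a⁻¹: copper (17.3) > zinc (14.5)

zinc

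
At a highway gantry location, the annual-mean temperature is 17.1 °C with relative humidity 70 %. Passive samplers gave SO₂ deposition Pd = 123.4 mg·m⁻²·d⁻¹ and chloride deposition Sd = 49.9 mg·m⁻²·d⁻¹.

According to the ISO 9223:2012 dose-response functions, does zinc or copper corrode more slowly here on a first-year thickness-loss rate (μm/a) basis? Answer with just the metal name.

copper

zinc: T>10 °C ⇒ hinge -0.071·(17.1−10) = -0.5041
  Pd branch = 0.0129·Pd^0.44·e^(0.046·RH+f) = 1.623 μm/a
  Sd branch = 0.0175·Sd^0.57·e^(0.008·RH+0.085·T) = 1.217 μm/a
  sum: 1.623 + 1.217 → r_corr = 2.84 μm/a
copper: f(T) = -0.080·(T−10) [T>10 °C] = -0.5680
  SO₂ term: 0.0053·123.4^0.26·exp(0.059·70-0.5680) = 0.6531
  Sd branch = 0.01025·Sd^0.27·e^(0.036·RH+0.049·T) = 0.8463 μm/a
  sum: 0.6531 + 0.8463 → r_corr = 1.499 μm/a
Ordering by μm/a: zinc (2.84) > copper (1.5)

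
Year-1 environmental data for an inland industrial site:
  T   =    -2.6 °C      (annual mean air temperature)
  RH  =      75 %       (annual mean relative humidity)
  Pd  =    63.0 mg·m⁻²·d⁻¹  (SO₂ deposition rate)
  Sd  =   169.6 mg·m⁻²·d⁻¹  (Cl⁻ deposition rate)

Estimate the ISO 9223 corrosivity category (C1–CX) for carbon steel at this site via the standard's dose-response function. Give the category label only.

C3

carbon steel: T≤10 °C ⇒ hinge +0.150·(-2.6−10) = -1.8900
  Pd branch = 1.77·Pd^0.52·e^(0.02·RH+f) = 10.33 μm/a
  Sd branch = 0.102·Sd^0.62·e^(0.033·RH+0.04·T) = 26.34 μm/a
  sum: 10.33 + 26.34 → r_corr = 36.67 μm/a
Category bounds: 25…50 μm/a bracket r_corr ⇒ C3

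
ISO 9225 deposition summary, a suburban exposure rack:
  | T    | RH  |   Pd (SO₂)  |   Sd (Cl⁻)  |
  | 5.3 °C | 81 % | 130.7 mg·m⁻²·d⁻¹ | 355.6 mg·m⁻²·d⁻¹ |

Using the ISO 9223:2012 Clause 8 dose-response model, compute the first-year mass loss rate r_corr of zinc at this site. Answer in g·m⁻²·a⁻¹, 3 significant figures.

r_corr = 38.0 g·m⁻²·a⁻¹

zinc: T≤10 °C ⇒ hinge +0.038·(5.3−10) = -0.1786
  sulphur-dioxide contribution → 3.823 μm/a
  chloride contribution → 1.493 μm/a
  total first-year rate 5.316 μm/a
Convert to mass loss: 5.316 μm/a × 7.14 g/cm³ = 37.96 g·m⁻²·a⁻¹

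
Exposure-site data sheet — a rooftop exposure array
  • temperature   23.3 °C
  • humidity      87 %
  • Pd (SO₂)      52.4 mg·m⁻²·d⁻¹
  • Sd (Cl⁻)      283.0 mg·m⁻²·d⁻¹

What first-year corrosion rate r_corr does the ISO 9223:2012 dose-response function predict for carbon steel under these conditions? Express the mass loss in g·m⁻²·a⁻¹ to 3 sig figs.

carbon steel: temperature factor f = -0.054·(13.3) = -0.7182
  Pd branch = 1.77·Pd^0.52·e^(0.02·RH+f) = 38.53 μm/a
  Cl⁻ term: 0.102·283.0^0.62·exp(0.033·87+0.04·23.3) = 151.5
  r_corr = 38.53 + 151.5 = 190 μm/a
Convert to mass loss: 190 μm/a × 7.85 g/cm³ = 1492 g·m⁻²·a⁻¹

r_corr = 1.49e+03 g·m⁻²·a⁻¹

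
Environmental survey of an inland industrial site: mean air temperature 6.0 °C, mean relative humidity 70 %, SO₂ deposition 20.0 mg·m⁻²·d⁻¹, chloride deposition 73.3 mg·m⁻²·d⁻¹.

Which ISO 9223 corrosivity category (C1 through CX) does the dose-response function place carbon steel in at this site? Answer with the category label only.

C3

carbon steel: temperature factor f = +0.150·(-4.0) = -0.6000
  sulphur-dioxide contribution → 18.7 μm/a
  chloride contribution → 18.72 μm/a
  total first-year rate 37.43 μm/a
37.4 μm/a falls in (25, 50] for carbon steel → category C3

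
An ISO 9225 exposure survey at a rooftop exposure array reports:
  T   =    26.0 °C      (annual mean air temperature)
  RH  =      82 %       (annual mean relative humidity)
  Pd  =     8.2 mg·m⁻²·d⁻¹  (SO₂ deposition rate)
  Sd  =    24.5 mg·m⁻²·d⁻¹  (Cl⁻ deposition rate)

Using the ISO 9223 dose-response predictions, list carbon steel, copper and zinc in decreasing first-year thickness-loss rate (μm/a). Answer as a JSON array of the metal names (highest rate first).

["carbon steel", "zinc", "copper"]

carbon steel: T>10 °C ⇒ hinge -0.054·(26.0−10) = -0.8640
  SO₂ term: 1.77·8.2^0.52·exp(0.02·82-0.8640) = 11.49
  Cl⁻ term: 0.102·24.5^0.62·exp(0.033·82+0.04·26.0) = 31.39
  r_corr = 11.49 + 31.39 = 42.87 μm/a
copper: f(T) = -0.080·(T−10) [T>10 °C] = -1.2800
  Pd branch = 0.0053·Pd^0.26·e^(0.059·RH+f) = 0.3214 μm/a
  Cl⁻ term: 0.01025·24.5^0.27·exp(0.036·82+0.049·26.0) = 1.664
  sum: 0.3214 + 1.664 → r_corr = 1.985 μm/a
zinc: f(T) = -0.071·(T−10) [T>10 °C] = -1.1360
  Pd branch = 0.0129·Pd^0.44·e^(0.046·RH+f) = 0.4544 μm/a
  Cl⁻ term: 0.0175·24.5^0.57·exp(0.008·82+0.085·26.0) = 1.903
  sum: 0.4544 + 1.903 → r_corr = 2.358 μm/a
Ordering by μm/a: carbon steel (42.9) > zinc (2.36) > copper (1.99)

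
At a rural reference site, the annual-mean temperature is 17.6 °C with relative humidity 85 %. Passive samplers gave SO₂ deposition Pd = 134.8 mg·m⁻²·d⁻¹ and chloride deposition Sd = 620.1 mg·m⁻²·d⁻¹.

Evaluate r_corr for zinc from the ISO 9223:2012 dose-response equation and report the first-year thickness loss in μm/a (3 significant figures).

r_corr = 9.27 μm/a

zinc: T>10 °C ⇒ hinge -0.071·(17.6−10) = -0.5396
  sulphur-dioxide contribution → 3.246 μm/a
  chloride contribution → 6.022 μm/a
  ⇒ r_corr(zinc) = 9.269 μm/a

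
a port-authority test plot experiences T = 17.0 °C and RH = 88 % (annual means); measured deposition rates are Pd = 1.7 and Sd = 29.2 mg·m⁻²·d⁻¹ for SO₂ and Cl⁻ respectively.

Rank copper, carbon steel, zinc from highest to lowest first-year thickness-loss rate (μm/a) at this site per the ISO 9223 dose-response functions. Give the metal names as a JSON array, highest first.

copper: f(T) = -0.080·(T−10) [T>10 °C] = -0.5600
  sulphur-dioxide contribution → 0.6249 μm/a
  chloride contribution → 1.393 μm/a
  total first-year rate 2.018 μm/a
carbon steel: temperature factor f = -0.054·(7.0) = -0.3780
  sulphur-dioxide contribution → 9.29 μm/a
  chloride contribution → 29.76 μm/a
  ⇒ r_corr(carbon steel) = 39.05 μm/a
zinc: temperature factor f = -0.071·(7.0) = -0.4970
  sulphur-dioxide contribution → 0.5678 μm/a
  chloride contribution → 1.027 μm/a
  total first-year rate 1.595 μm/a
Ordering by μm/a: carbon steel (39.1) > copper (2.02) > zinc (1.59)

["carbon steel", "copper", "zinc"]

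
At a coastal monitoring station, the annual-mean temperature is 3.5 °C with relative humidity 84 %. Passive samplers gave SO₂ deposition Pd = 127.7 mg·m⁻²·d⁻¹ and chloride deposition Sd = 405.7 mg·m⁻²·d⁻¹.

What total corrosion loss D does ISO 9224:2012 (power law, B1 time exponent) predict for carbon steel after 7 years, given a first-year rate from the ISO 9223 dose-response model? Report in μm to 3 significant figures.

carbon steel: T≤10 °C ⇒ hinge +0.150·(3.5−10) = -0.9750
  sulphur-dioxide contribution → 44.6 μm/a
  chloride contribution → 77.69 μm/a
  total first-year rate 122.3 μm/a
Power-law: D(7) = r_corr · 7^0.523
  D(7) = 122.3 × 7^0.523 = 122.3 × 2.767 = 338.4 μm

D(7) = 338 μm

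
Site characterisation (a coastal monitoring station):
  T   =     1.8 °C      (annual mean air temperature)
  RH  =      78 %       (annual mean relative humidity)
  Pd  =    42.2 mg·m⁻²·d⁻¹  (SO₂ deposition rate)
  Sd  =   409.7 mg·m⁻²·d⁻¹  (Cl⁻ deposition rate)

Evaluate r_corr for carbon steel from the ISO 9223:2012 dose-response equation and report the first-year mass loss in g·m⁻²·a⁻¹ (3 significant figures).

carbon steel: T≤10 °C ⇒ hinge +0.150·(1.8−10) = -1.2300
  SO₂ term: 1.77·42.2^0.52·exp(0.02·78-1.2300) = 17.24
  Sd branch = 0.102·Sd^0.62·e^(0.033·RH+0.04·T) = 59.91 μm/a
  r_corr = 17.24 + 59.91 = 77.14 μm/a
Convert to mass loss: 77.14 μm/a × 7.85 g/cm³ = 605.6 g·m⁻²·a⁻¹

r_corr = 606 g·m⁻²·a⁻¹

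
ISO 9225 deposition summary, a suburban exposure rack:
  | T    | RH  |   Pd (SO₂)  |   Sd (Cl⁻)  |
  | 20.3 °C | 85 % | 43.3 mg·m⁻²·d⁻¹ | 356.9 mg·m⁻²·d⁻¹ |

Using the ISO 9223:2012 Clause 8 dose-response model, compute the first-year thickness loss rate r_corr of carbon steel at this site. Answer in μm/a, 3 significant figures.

carbon steel: T>10 °C ⇒ hinge -0.054·(20.3−10) = -0.5562
  SO₂ term: 1.77·43.3^0.52·exp(0.02·85-0.5562) = 39.42
  Sd branch = 0.102·Sd^0.62·e^(0.033·RH+0.04·T) = 145.2 μm/a
  r_corr = 39.42 + 145.2 = 184.6 μm/a

r_corr = 185 μm/a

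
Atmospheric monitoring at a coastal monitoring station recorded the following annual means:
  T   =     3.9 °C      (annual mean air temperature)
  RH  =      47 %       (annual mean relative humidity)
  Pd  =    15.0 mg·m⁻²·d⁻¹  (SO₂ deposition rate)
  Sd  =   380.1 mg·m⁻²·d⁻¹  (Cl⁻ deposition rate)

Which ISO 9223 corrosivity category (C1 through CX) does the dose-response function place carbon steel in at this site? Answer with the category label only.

carbon steel: temperature factor f = +0.150·(-6.1) = -0.9150
  Pd branch = 1.77·Pd^0.52·e^(0.02·RH+f) = 7.42 μm/a
  Sd branch = 0.102·Sd^0.62·e^(0.033·RH+0.04·T) = 22.36 μm/a
  r_corr = 7.42 + 22.36 = 29.78 μm/a
ISO 9223 Table 2 (carbon steel): 25 < 29.8 ≤ 50 μm/a ⇒ C3

C3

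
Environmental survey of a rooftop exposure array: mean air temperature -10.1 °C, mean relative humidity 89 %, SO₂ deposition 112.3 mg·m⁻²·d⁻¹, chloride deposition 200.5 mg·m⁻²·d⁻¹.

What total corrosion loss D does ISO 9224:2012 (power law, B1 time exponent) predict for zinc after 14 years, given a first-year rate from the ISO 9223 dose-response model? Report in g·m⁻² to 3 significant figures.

D(14) = 195 g·m⁻²

zinc: f(T) = +0.038·(T−10) [T≤10 °C] = -0.7638
  SO₂ term: 0.0129·112.3^0.44·exp(0.046·89-0.7638) = 2.878
  Sd branch = 0.0175·Sd^0.57·e^(0.008·RH+0.085·T) = 0.3102 μm/a
  sum: 2.878 + 0.3102 → r_corr = 3.188 μm/a
Power-law: D(14) = r_corr · 14^0.813
  D(14) = 3.188 × 14^0.813 = 3.188 × 8.547 = 27.25 μm
  Mass loss = 27.25 μm × 7.14 g/cm³ = 194.5 g·m⁻²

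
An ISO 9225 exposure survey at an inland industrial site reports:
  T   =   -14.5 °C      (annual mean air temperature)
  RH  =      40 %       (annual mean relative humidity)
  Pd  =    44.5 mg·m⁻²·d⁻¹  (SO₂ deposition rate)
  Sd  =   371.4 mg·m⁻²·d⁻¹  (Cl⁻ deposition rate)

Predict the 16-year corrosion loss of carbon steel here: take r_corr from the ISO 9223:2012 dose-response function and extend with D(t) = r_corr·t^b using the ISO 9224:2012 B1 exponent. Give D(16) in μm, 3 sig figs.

carbon steel: f(T) = +0.150·(T−10) [T≤10 °C] = -3.6750
  Pd branch = 1.77·Pd^0.52·e^(0.02·RH+f) = 0.7187 μm/a
  Sd branch = 0.102·Sd^0.62·e^(0.033·RH+0.04·T) = 8.381 μm/a
  r_corr = 0.7187 + 8.381 = 9.099 μm/a
Power-law: D(16) = r_corr · 16^0.523
  D(16) = 9.099 × 16^0.523 = 9.099 × 4.263 = 38.79 μm

D(16) = 38.8 μm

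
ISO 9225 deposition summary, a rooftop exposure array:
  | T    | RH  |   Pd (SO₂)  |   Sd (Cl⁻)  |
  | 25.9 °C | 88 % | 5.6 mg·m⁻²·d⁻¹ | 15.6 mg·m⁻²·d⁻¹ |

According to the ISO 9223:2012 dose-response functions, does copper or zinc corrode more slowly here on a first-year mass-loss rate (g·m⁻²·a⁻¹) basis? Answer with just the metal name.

zinc

copper: f(T) = -0.080·(T−10) [T>10 °C] = -1.2720
  SO₂ term: 0.0053·5.6^0.26·exp(0.059·88-1.2720) = 0.4181
  Sd branch = 0.01025·Sd^0.27·e^(0.036·RH+0.049·T) = 1.819 μm/a
  sum: 0.4181 + 1.819 → r_corr = 2.237 μm/a
  mass loss = 2.237 μm/a × 8.96 g/cm³ = 20.05 g·m⁻²·a⁻¹
zinc: temperature factor f = -0.071·(15.9) = -1.1289
  SO₂ term: 0.0129·5.6^0.44·exp(0.046·88-1.1289) = 0.51
  Cl⁻ term: 0.0175·15.6^0.57·exp(0.008·88+0.085·25.9) = 1.531
  r_corr = 0.51 + 1.531 = 2.041 μm/a
  mass loss = 2.041 μm/a × 7.14 g/cm³ = 14.57 g·m⁻²·a⁻¹
Ordering by g·m⁻²·a⁻¹: copper (20) > zinc (14.6)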